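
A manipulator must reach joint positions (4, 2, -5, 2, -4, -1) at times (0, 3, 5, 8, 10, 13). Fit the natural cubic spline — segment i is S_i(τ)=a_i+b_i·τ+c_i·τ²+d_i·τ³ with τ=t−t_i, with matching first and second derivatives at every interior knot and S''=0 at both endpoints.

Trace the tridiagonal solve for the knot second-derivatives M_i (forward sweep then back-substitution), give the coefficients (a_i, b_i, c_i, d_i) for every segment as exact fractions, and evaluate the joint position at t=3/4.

Δ: Δ0=-2/3, Δ1=-7/2, Δ2=7/3, Δ3=-3, Δ4=1
row 1: diag=10, rhs=-17; c'=1/5, d'=-17/10
row 2: denom=10−2·1/5=48/5; d'=(35−2·-17/10)/(48/5)=4
row 3: denom=10−3·5/16=145/16; d'=(-32−3·4)/(145/16)=-704/145
row 4: denom=10−2·32/145=1386/145; d'=(24−2·-704/145)/(1386/145)=2444/693
back: M4=2444/693
back: M3=-704/145−32/145·2444/693=-3904/693
back: M2=4−5/16·-3904/693=3992/693
back: M1=-17/10−1/5·3992/693=-3953/1386
M: M0=0, M1=-3953/1386, M2=3992/693, M3=-3904/693, M4=2444/693, M5=0
seg 0: a=4, c=M0/2=0, d=(M1−M0)/(6·3)=-3953/24948, b=Δ0−h0·(2M0+M1)/6=2105/2772
seg 1: a=2, c=M1/2=-3953/2772, d=(M2−M1)/(6·2)=3979/5544, b=Δ1−h1·(2M1+M2)/6=-4877/1386
seg 2: a=-5, c=M2/2=1996/693, d=(M3−M2)/(6·3)=-188/297, b=Δ2−h2·(2M2+M3)/6=-47/77
seg 3: a=2, c=M3/2=-1952/693, d=(M4−M3)/(6·2)=529/693, b=Δ3−h3·(2M3+M4)/6=-97/231
seg 4: a=-4, c=M4/2=1222/693, d=(M5−M4)/(6·3)=-1222/6237, b=Δ4−h4·(2M4+M5)/6=-1751/693
t_q=3/4 → seg 0, τ=3/4; S=4+2105/2772·τ+0·τ²+-3953/24948·τ³=88757/19712

  seg 0: a=4 b=2105/2772 c=0 d=-3953/24948
  seg 1: a=2 b=-4877/1386 c=-3953/2772 d=3979/5544
  seg 2: a=-5 b=-47/77 c=1996/693 d=-188/297
  seg 3: a=2 b=-97/231 c=-1952/693 d=529/693
  seg 4: a=-4 b=-1751/693 c=1222/693 d=-1222/6237
S(3/4) = 88757/19712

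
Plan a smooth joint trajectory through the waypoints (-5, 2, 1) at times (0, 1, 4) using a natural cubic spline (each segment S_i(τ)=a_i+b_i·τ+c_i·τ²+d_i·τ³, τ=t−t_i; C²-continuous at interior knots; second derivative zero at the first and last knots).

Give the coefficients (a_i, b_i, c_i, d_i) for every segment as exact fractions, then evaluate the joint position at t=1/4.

Δ: Δ0=7, Δ1=-1/3
row 1: diag=8, rhs=-44; c'=3/8, d'=-11/2
back: M1=-11/2
M: M0=0, M1=-11/2, M2=0
seg 0: a=-5, c=M0/2=0, d=(M1−M0)/(6·1)=-11/12, b=Δ0−h0·(2M0+M1)/6=95/12
seg 1: a=2, c=M1/2=-11/4, d=(M2−M1)/(6·3)=11/36, b=Δ1−h1·(2M1+M2)/6=31/6
t_q=1/4 → seg 0, τ=1/4; S=-5+95/12·τ+0·τ²+-11/12·τ³=-777/256

  seg 0: a=-5 b=95/12 c=0 d=-11/12
  seg 1: a=2 b=31/6 c=-11/4 d=11/36
S(1/4) = -777/256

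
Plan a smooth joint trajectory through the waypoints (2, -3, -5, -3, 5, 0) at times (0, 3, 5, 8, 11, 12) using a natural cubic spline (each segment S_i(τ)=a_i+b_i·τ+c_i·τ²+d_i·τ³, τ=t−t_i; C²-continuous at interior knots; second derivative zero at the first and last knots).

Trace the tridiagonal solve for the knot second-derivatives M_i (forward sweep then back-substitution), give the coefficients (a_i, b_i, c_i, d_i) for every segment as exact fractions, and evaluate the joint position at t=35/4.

  seg 0: a=2 b=-393/212 c=0 d=119/5724
  seg 1: a=-3 b=-137/106 c=119/636 d=-13/636
  seg 2: a=-5 b=-251/318 c=41/636 d=803/5724
  seg 3: a=-3 b=2153/636 c=211/159 d=-2989/5724
  seg 4: a=5 b=-875/318 c=-715/212 d=715/636
S(35/4) = 883/13568

Δ: Δ0=-5/3, Δ1=-1, Δ2=2/3, Δ3=8/3, Δ4=-5
row 1: diag=10, rhs=4; c'=1/5, d'=2/5
row 2: denom=10−2·1/5=48/5; d'=(10−2·2/5)/(48/5)=23/24
row 3: denom=12−3·5/16=177/16; d'=(12−3·23/24)/(177/16)=146/177
row 4: denom=8−3·16/59=424/59; d'=(-46−3·146/177)/(424/59)=-715/106
back: M4=-715/106
back: M3=146/177−16/59·-715/106=422/159
back: M2=23/24−5/16·422/159=41/318
back: M1=2/5−1/5·41/318=119/318
M: M0=0, M1=119/318, M2=41/318, M3=422/159, M4=-715/106, M5=0
seg 0: a=2, c=M0/2=0, d=(M1−M0)/(6·3)=119/5724, b=Δ0−h0·(2M0+M1)/6=-393/212
seg 1: a=-3, c=M1/2=119/636, d=(M2−M1)/(6·2)=-13/636, b=Δ1−h1·(2M1+M2)/6=-137/106
seg 2: a=-5, c=M2/2=41/636, d=(M3−M2)/(6·3)=803/5724, b=Δ2−h2·(2M2+M3)/6=-251/318
seg 3: a=-3, c=M3/2=211/159, d=(M4−M3)/(6·3)=-2989/5724, b=Δ3−h3·(2M3+M4)/6=2153/636
seg 4: a=5, c=M4/2=-715/212, d=(M5−M4)/(6·1)=715/636, b=Δ4−h4·(2M4+M5)/6=-875/318
t_q=35/4 → seg 3, τ=3/4; S=-3+2153/636·τ+211/159·τ²+-2989/5724·τ³=883/13568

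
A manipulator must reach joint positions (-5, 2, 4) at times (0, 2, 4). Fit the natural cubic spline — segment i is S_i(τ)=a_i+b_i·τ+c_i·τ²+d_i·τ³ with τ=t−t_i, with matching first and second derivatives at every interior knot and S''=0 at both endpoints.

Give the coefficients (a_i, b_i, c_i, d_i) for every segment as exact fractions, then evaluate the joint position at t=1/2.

  seg 0: a=-5 b=33/8 c=0 d=-5/32
  seg 1: a=2 b=9/4 c=-15/16 d=5/32
S(1/2) = -757/256

Δ: Δ0=7/2, Δ1=1
row 1: diag=8, rhs=-15; c'=1/4, d'=-15/8
back: M1=-15/8
M: M0=0, M1=-15/8, M2=0
seg 0: a=-5, c=M0/2=0, d=(M1−M0)/(6·2)=-5/32, b=Δ0−h0·(2M0+M1)/6=33/8
seg 1: a=2, c=M1/2=-15/16, d=(M2−M1)/(6·2)=5/32, b=Δ1−h1·(2M1+M2)/6=9/4
t_q=1/2 → seg 0, τ=1/2; S=-5+33/8·τ+0·τ²+-5/32·τ³=-757/256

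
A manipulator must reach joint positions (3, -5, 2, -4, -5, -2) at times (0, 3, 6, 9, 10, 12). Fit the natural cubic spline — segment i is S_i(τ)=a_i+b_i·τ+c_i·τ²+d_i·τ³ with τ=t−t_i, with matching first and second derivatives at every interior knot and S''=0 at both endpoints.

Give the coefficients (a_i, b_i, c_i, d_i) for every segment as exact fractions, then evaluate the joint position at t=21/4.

  seg 0: a=3 b=-16513/3798 c=0 d=6385/34182
  seg 1: a=-5 b=1321/1899 c=6385/3798 d=-12935/34182
  seg 2: a=2 b=2147/3798 c=-3275/1899 d=9907/34182
  seg 3: a=-4 b=-3716/1899 c=373/422 d=277/3798
  seg 4: a=-5 b=113/3798 c=698/633 d=-349/1899
S(21/4) = 20677/27008

Δ: Δ0=-8/3, Δ1=7/3, Δ2=-2, Δ3=-1, Δ4=3/2
row 1: diag=12, rhs=30; c'=1/4, d'=5/2
row 2: denom=12−3·1/4=45/4; d'=(-26−3·5/2)/(45/4)=-134/45
row 3: denom=8−3·4/15=36/5; d'=(6−3·-134/45)/(36/5)=56/27
row 4: denom=6−1·5/36=211/36; d'=(15−1·56/27)/(211/36)=1396/633
back: M4=1396/633
back: M3=56/27−5/36·1396/633=373/211
back: M2=-134/45−4/15·373/211=-6550/1899
back: M1=5/2−1/4·-6550/1899=6385/1899
M: M0=0, M1=6385/1899, M2=-6550/1899, M3=373/211, M4=1396/633, M5=0
seg 0: a=3, c=M0/2=0, d=(M1−M0)/(6·3)=6385/34182, b=Δ0−h0·(2M0+M1)/6=-16513/3798
seg 1: a=-5, c=M1/2=6385/3798, d=(M2−M1)/(6·3)=-12935/34182, b=Δ1−h1·(2M1+M2)/6=1321/1899
seg 2: a=2, c=M2/2=-3275/1899, d=(M3−M2)/(6·3)=9907/34182, b=Δ2−h2·(2M2+M3)/6=2147/3798
seg 3: a=-4, c=M3/2=373/422, d=(M4−M3)/(6·1)=277/3798, b=Δ3−h3·(2M3+M4)/6=-3716/1899
seg 4: a=-5, c=M4/2=698/633, d=(M5−M4)/(6·2)=-349/1899, b=Δ4−h4·(2M4+M5)/6=113/3798
t_q=21/4 → seg 1, τ=9/4; S=-5+1321/1899·τ+6385/3798·τ²+-12935/34182·τ³=20677/27008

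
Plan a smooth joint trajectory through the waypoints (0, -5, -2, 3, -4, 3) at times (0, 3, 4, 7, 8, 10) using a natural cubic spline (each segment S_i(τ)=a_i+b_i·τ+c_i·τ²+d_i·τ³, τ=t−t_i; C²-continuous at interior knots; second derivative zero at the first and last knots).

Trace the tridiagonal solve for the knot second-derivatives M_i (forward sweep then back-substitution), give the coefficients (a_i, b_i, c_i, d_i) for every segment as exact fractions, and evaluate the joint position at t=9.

  seg 0: a=0 b=-16697/5058 c=0 d=8267/45522
  seg 1: a=-5 b=4052/2529 c=8267/5058 d=-133/562
  seg 2: a=-2 b=21047/5058 c=2338/2529 d=-26645/45522
  seg 3: a=3 b=-15416/2529 c=-2441/562 d=17395/5058
  seg 4: a=-4 b=-22585/5058 c=5036/843 d=-2518/2529
S(9) = -5879/1686

Δ: Δ0=-5/3, Δ1=3, Δ2=5/3, Δ3=-7, Δ4=7/2
row 1: diag=8, rhs=28; c'=1/8, d'=7/2
row 2: denom=8−1·1/8=63/8; d'=(-8−1·7/2)/(63/8)=-92/63
row 3: denom=8−3·8/21=48/7; d'=(-52−3·-92/63)/(48/7)=-125/18
row 4: denom=6−1·7/48=281/48; d'=(63−1·-125/18)/(281/48)=10072/843
back: M4=10072/843
back: M3=-125/18−7/48·10072/843=-2441/281
back: M2=-92/63−8/21·-2441/281=4676/2529
back: M1=7/2−1/8·4676/2529=8267/2529
M: M0=0, M1=8267/2529, M2=4676/2529, M3=-2441/281, M4=10072/843, M5=0
seg 0: a=0, c=M0/2=0, d=(M1−M0)/(6·3)=8267/45522, b=Δ0−h0·(2M0+M1)/6=-16697/5058
seg 1: a=-5, c=M1/2=8267/5058, d=(M2−M1)/(6·1)=-133/562, b=Δ1−h1·(2M1+M2)/6=4052/2529
seg 2: a=-2, c=M2/2=2338/2529, d=(M3−M2)/(6·3)=-26645/45522, b=Δ2−h2·(2M2+M3)/6=21047/5058
seg 3: a=3, c=M3/2=-2441/562, d=(M4−M3)/(6·1)=17395/5058, b=Δ3−h3·(2M3+M4)/6=-15416/2529
seg 4: a=-4, c=M4/2=5036/843, d=(M5−M4)/(6·2)=-2518/2529, b=Δ4−h4·(2M4+M5)/6=-22585/5058
t_q=9 → seg 4, τ=1; S=-4+-22585/5058·τ+5036/843·τ²+-2518/2529·τ³=-5879/1686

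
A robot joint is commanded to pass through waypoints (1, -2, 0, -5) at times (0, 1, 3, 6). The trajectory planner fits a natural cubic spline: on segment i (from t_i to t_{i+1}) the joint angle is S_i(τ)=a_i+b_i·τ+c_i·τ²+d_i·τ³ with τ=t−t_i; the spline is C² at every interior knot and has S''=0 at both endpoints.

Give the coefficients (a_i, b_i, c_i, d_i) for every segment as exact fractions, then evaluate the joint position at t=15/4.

  seg 0: a=1 b=-80/21 c=0 d=17/21
  seg 1: a=-2 b=-29/21 c=17/7 d=-13/21
  seg 2: a=0 b=19/21 c=-9/7 d=1/7
S(15/4) = 1/64

Δ: Δ0=-3, Δ1=1, Δ2=-5/3
row 1: diag=6, rhs=24; c'=1/3, d'=4
row 2: denom=10−2·1/3=28/3; d'=(-16−2·4)/(28/3)=-18/7
back: M2=-18/7
back: M1=4−1/3·-18/7=34/7
M: M0=0, M1=34/7, M2=-18/7, M3=0
seg 0: a=1, c=M0/2=0, d=(M1−M0)/(6·1)=17/21, b=Δ0−h0·(2M0+M1)/6=-80/21
seg 1: a=-2, c=M1/2=17/7, d=(M2−M1)/(6·2)=-13/21, b=Δ1−h1·(2M1+M2)/6=-29/21
seg 2: a=0, c=M2/2=-9/7, d=(M3−M2)/(6·3)=1/7, b=Δ2−h2·(2M2+M3)/6=19/21
t_q=15/4 → seg 2, τ=3/4; S=0+19/21·τ+-9/7·τ²+1/7·τ³=1/64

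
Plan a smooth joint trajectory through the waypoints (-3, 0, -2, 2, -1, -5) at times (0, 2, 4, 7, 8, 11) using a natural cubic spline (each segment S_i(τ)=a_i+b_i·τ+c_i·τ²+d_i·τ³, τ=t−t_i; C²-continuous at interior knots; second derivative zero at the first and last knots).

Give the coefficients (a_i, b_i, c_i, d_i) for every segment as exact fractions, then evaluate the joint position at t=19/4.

  seg 0: a=-3 b=2533/1053 c=0 d=-1907/8424
  seg 1: a=0 b=-655/2106 c=-1907/1404 d=2135/4212
  seg 2: a=-2 b=713/2106 c=2363/1404 d=-17077/37908
  seg 3: a=2 b=-7271/4212 c=-2497/1053 d=1541/1404
  seg 4: a=-1 b=-6689/2106 c=3881/4212 d=-3881/37908
S(19/4) = -29635/29952

Δ: Δ0=3/2, Δ1=-1, Δ2=4/3, Δ3=-3, Δ4=-4/3
row 1: diag=8, rhs=-15; c'=1/4, d'=-15/8
row 2: denom=10−2·1/4=19/2; d'=(14−2·-15/8)/(19/2)=71/38
row 3: denom=8−3·6/19=134/19; d'=(-26−3·71/38)/(134/19)=-1201/268
row 4: denom=8−1·19/134=1053/134; d'=(10−1·-1201/268)/(1053/134)=3881/2106
back: M4=3881/2106
back: M3=-1201/268−19/134·3881/2106=-4994/1053
back: M2=71/38−6/19·-4994/1053=2363/702
back: M1=-15/8−1/4·2363/702=-1907/702
M: M0=0, M1=-1907/702, M2=2363/702, M3=-4994/1053, M4=3881/2106, M5=0
seg 0: a=-3, c=M0/2=0, d=(M1−M0)/(6·2)=-1907/8424, b=Δ0−h0·(2M0+M1)/6=2533/1053
seg 1: a=0, c=M1/2=-1907/1404, d=(M2−M1)/(6·2)=2135/4212, b=Δ1−h1·(2M1+M2)/6=-655/2106
seg 2: a=-2, c=M2/2=2363/1404, d=(M3−M2)/(6·3)=-17077/37908, b=Δ2−h2·(2M2+M3)/6=713/2106
seg 3: a=2, c=M3/2=-2497/1053, d=(M4−M3)/(6·1)=1541/1404, b=Δ3−h3·(2M3+M4)/6=-7271/4212
seg 4: a=-1, c=M4/2=3881/4212, d=(M5−M4)/(6·3)=-3881/37908, b=Δ4−h4·(2M4+M5)/6=-6689/2106
t_q=19/4 → seg 2, τ=3/4; S=-2+713/2106·τ+2363/1404·τ²+-17077/37908·τ³=-29635/29952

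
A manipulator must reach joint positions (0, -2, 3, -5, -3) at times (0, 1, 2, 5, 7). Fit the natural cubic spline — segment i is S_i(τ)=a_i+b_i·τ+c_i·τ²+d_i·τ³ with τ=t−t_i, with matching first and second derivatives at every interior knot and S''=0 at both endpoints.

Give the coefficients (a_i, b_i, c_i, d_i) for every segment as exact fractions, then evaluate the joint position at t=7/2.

  seg 0: a=0 b=-1699/411 c=0 d=877/411
  seg 1: a=-2 b=932/411 c=877/137 d=-1508/411
  seg 2: a=3 b=1670/411 c=-631/137 d=971/1233
  seg 3: a=-5 b=-949/411 c=340/137 d=-170/411
S(7/2) = 1523/1096

Δ: Δ0=-2, Δ1=5, Δ2=-8/3, Δ3=1
row 1: diag=4, rhs=42; c'=1/4, d'=21/2
row 2: denom=8−1·1/4=31/4; d'=(-46−1·21/2)/(31/4)=-226/31
row 3: denom=10−3·12/31=274/31; d'=(22−3·-226/31)/(274/31)=680/137
back: M3=680/137
back: M2=-226/31−12/31·680/137=-1262/137
back: M1=21/2−1/4·-1262/137=1754/137
M: M0=0, M1=1754/137, M2=-1262/137, M3=680/137, M4=0
seg 0: a=0, c=M0/2=0, d=(M1−M0)/(6·1)=877/411, b=Δ0−h0·(2M0+M1)/6=-1699/411
seg 1: a=-2, c=M1/2=877/137, d=(M2−M1)/(6·1)=-1508/411, b=Δ1−h1·(2M1+M2)/6=932/411
seg 2: a=3, c=M2/2=-631/137, d=(M3−M2)/(6·3)=971/1233, b=Δ2−h2·(2M2+M3)/6=1670/411
seg 3: a=-5, c=M3/2=340/137, d=(M4−M3)/(6·2)=-170/411, b=Δ3−h3·(2M3+M4)/6=-949/411
t_q=7/2 → seg 2, τ=3/2; S=3+1670/411·τ+-631/137·τ²+971/1233·τ³=1523/1096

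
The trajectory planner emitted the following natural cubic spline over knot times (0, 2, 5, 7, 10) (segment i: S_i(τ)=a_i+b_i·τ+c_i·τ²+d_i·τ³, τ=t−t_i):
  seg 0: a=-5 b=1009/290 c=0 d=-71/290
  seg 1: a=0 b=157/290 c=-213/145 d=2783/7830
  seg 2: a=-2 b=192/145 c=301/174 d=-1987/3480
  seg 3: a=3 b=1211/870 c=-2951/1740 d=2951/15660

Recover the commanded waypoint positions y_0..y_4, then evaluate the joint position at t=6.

y_0 = S_0(0) = a_0 = -5
y_1 = S_1(0) = a_1 = 0
y_2 = S_2(0) = a_2 = -2
y_3 = S_3(0) = a_3 = 3
y_4 = S_3(3) = -3
t_q=6 is in segment 2 (τ=1); S_2(τ)=1681/3480

y_0=-5 y_1=0 y_2=-2 y_3=3 y_4=-3
S(6) = 1681/3480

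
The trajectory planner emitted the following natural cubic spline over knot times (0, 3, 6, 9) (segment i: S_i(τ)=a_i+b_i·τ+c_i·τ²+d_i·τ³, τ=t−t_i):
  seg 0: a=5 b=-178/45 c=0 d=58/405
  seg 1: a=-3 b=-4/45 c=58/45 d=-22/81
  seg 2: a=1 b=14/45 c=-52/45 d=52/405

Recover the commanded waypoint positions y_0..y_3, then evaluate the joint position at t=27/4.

y_0 = S_0(0) = a_0 = 5
y_1 = S_1(0) = a_1 = -3
y_2 = S_2(0) = a_2 = 1
y_3 = S_2(3) = -5
t_q=27/4 is in segment 2 (τ=3/4); S_2(τ)=51/80

y_0=5 y_1=-3 y_2=1 y_3=-5
S(27/4) = 51/80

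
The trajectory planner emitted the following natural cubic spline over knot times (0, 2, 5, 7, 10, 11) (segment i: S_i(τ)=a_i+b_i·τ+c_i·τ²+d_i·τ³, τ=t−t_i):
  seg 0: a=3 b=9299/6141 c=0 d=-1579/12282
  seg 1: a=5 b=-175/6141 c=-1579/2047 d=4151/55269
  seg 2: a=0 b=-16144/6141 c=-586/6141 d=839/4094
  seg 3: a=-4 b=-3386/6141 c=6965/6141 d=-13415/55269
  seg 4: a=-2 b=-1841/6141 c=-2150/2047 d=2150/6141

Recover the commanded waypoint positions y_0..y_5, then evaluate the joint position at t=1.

y_0=3 y_1=5 y_2=0 y_3=-4 y_4=-2 y_5=-3
S(1) = 17955/4094

y_0 = S_0(0) = a_0 = 3
y_1 = S_1(0) = a_1 = 5
y_2 = S_2(0) = a_2 = 0
y_3 = S_3(0) = a_3 = -4
y_4 = S_4(0) = a_4 = -2
y_5 = S_4(1) = -3
t_q=1 is in segment 0 (τ=1); S_0(τ)=17955/4094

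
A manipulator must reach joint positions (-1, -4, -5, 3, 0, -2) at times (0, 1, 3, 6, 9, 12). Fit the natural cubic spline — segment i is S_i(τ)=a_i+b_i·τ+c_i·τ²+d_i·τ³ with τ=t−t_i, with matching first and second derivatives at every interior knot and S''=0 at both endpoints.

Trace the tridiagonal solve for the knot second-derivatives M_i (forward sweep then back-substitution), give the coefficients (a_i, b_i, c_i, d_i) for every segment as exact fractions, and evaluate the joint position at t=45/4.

Δ: Δ0=-3, Δ1=-1/2, Δ2=8/3, Δ3=-1, Δ4=-2/3
row 1: diag=6, rhs=15; c'=1/3, d'=5/2
row 2: denom=10−2·1/3=28/3; d'=(19−2·5/2)/(28/3)=3/2
row 3: denom=12−3·9/28=309/28; d'=(-22−3·3/2)/(309/28)=-742/309
row 4: denom=12−3·28/103=1152/103; d'=(2−3·-742/309)/(1152/103)=79/96
back: M4=79/96
back: M3=-742/309−28/103·79/96=-21/8
back: M2=3/2−9/28·-21/8=75/32
back: M1=5/2−1/3·75/32=55/32
M: M0=0, M1=55/32, M2=75/32, M3=-21/8, M4=79/96, M5=0
seg 0: a=-1, c=M0/2=0, d=(M1−M0)/(6·1)=55/192, b=Δ0−h0·(2M0+M1)/6=-631/192
seg 1: a=-4, c=M1/2=55/64, d=(M2−M1)/(6·2)=5/96, b=Δ1−h1·(2M1+M2)/6=-233/96
seg 2: a=-5, c=M2/2=75/64, d=(M3−M2)/(6·3)=-53/192, b=Δ2−h2·(2M2+M3)/6=157/96
seg 3: a=3, c=M3/2=-21/16, d=(M4−M3)/(6·3)=331/1728, b=Δ3−h3·(2M3+M4)/6=233/192
seg 4: a=0, c=M4/2=79/192, d=(M5−M4)/(6·3)=-79/1728, b=Δ4−h4·(2M4+M5)/6=-143/96
t_q=45/4 → seg 4, τ=9/4; S=0+-143/96·τ+79/192·τ²+-79/1728·τ³=-7329/4096

  seg 0: a=-1 b=-631/192 c=0 d=55/192
  seg 1: a=-4 b=-233/96 c=55/64 d=5/96
  seg 2: a=-5 b=157/96 c=75/64 d=-53/192
  seg 3: a=3 b=233/192 c=-21/16 d=331/1728
  seg 4: a=0 b=-143/96 c=79/192 d=-79/1728
S(45/4) = -7329/4096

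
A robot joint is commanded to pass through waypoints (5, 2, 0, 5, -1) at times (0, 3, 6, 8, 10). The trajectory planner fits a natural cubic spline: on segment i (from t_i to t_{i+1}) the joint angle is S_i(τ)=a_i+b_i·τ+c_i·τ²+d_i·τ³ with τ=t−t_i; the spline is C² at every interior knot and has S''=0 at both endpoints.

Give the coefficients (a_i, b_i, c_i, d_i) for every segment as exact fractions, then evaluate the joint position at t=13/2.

  seg 0: a=5 b=-589/840 c=0 d=-251/7560
  seg 1: a=2 b=-671/420 c=-251/840 d=307/1512
  seg 2: a=0 b=251/120 c=107/70 d=-445/672
  seg 3: a=5 b=109/420 c=-1369/560 d=1369/3360
S(13/2) = 12053/8960

Δ: Δ0=-1, Δ1=-2/3, Δ2=5/2, Δ3=-3
row 1: diag=12, rhs=2; c'=1/4, d'=1/6
row 2: denom=10−3·1/4=37/4; d'=(19−3·1/6)/(37/4)=2
row 3: denom=8−2·8/37=280/37; d'=(-33−2·2)/(280/37)=-1369/280
back: M3=-1369/280
back: M2=2−8/37·-1369/280=107/35
back: M1=1/6−1/4·107/35=-251/420
M: M0=0, M1=-251/420, M2=107/35, M3=-1369/280, M4=0
seg 0: a=5, c=M0/2=0, d=(M1−M0)/(6·3)=-251/7560, b=Δ0−h0·(2M0+M1)/6=-589/840
seg 1: a=2, c=M1/2=-251/840, d=(M2−M1)/(6·3)=307/1512, b=Δ1−h1·(2M1+M2)/6=-671/420
seg 2: a=0, c=M2/2=107/70, d=(M3−M2)/(6·2)=-445/672, b=Δ2−h2·(2M2+M3)/6=251/120
seg 3: a=5, c=M3/2=-1369/560, d=(M4−M3)/(6·2)=1369/3360, b=Δ3−h3·(2M3+M4)/6=109/420
t_q=13/2 → seg 2, τ=1/2; S=0+251/120·τ+107/70·τ²+-445/672·τ³=12053/8960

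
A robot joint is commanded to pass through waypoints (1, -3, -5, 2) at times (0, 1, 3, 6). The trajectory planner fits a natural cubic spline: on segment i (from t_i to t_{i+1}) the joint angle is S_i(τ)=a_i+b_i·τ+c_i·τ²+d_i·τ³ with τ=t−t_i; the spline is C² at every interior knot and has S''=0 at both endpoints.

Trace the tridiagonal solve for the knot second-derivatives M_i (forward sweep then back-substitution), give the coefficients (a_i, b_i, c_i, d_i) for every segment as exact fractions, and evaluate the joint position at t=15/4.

  seg 0: a=1 b=-53/12 c=0 d=5/12
  seg 1: a=-3 b=-19/6 c=5/4 d=-1/12
  seg 2: a=-5 b=5/6 c=3/4 d=-1/12
S(15/4) = -1021/256

Δ: Δ0=-4, Δ1=-1, Δ2=7/3
row 1: diag=6, rhs=18; c'=1/3, d'=3
row 2: denom=10−2·1/3=28/3; d'=(20−2·3)/(28/3)=3/2
back: M2=3/2
back: M1=3−1/3·3/2=5/2
M: M0=0, M1=5/2, M2=3/2, M3=0
seg 0: a=1, c=M0/2=0, d=(M1−M0)/(6·1)=5/12, b=Δ0−h0·(2M0+M1)/6=-53/12
seg 1: a=-3, c=M1/2=5/4, d=(M2−M1)/(6·2)=-1/12, b=Δ1−h1·(2M1+M2)/6=-19/6
seg 2: a=-5, c=M2/2=3/4, d=(M3−M2)/(6·3)=-1/12, b=Δ2−h2·(2M2+M3)/6=5/6
t_q=15/4 → seg 2, τ=3/4; S=-5+5/6·τ+3/4·τ²+-1/12·τ³=-1021/256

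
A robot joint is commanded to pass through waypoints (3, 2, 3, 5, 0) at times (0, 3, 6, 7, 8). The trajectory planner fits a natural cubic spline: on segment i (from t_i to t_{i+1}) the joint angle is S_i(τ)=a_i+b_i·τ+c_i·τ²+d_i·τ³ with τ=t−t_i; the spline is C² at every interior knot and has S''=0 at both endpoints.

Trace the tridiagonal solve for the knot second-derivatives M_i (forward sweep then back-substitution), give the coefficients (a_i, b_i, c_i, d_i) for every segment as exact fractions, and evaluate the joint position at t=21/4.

  seg 0: a=3 b=-17/112 c=0 d=-61/3024
  seg 1: a=2 b=-39/56 c=-61/336 d=529/3024
  seg 2: a=3 b=47/16 c=39/28 d=-261/112
  seg 3: a=5 b=-71/56 c=-627/112 d=209/112
S(21/4) = 10799/7168

Δ: Δ0=-1/3, Δ1=1/3, Δ2=2, Δ3=-5
row 1: diag=12, rhs=4; c'=1/4, d'=1/3
row 2: denom=8−3·1/4=29/4; d'=(10−3·1/3)/(29/4)=36/29
row 3: denom=4−1·4/29=112/29; d'=(-42−1·36/29)/(112/29)=-627/56
back: M3=-627/56
back: M2=36/29−4/29·-627/56=39/14
back: M1=1/3−1/4·39/14=-61/168
M: M0=0, M1=-61/168, M2=39/14, M3=-627/56, M4=0
seg 0: a=3, c=M0/2=0, d=(M1−M0)/(6·3)=-61/3024, b=Δ0−h0·(2M0+M1)/6=-17/112
seg 1: a=2, c=M1/2=-61/336, d=(M2−M1)/(6·3)=529/3024, b=Δ1−h1·(2M1+M2)/6=-39/56
seg 2: a=3, c=M2/2=39/28, d=(M3−M2)/(6·1)=-261/112, b=Δ2−h2·(2M2+M3)/6=47/16
seg 3: a=5, c=M3/2=-627/112, d=(M4−M3)/(6·1)=209/112, b=Δ3−h3·(2M3+M4)/6=-71/56
t_q=21/4 → seg 1, τ=9/4; S=2+-39/56·τ+-61/336·τ²+529/3024·τ³=10799/7168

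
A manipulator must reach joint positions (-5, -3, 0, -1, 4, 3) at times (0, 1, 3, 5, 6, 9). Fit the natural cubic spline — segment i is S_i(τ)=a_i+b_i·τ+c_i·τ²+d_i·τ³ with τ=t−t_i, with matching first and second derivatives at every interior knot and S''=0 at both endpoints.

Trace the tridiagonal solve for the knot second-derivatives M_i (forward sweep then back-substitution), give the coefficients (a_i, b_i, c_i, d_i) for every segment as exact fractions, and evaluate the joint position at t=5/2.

  seg 0: a=-5 b=2654/1407 c=0 d=160/1407
  seg 1: a=-3 b=3134/1407 c=160/469 d=-3967/11256
  seg 2: a=0 b=-1793/2814 c=-3327/1876 d=1481/1608
  seg 3: a=-1 b=4673/1407 c=1760/469 d=-2918/1407
  seg 4: a=4 b=6479/1407 c=-1158/469 d=386/1407
S(5/2) = -2423/30016

Δ: Δ0=2, Δ1=3/2, Δ2=-1/2, Δ3=5, Δ4=-1/3
row 1: diag=6, rhs=-3; c'=1/3, d'=-1/2
row 2: denom=8−2·1/3=22/3; d'=(-12−2·-1/2)/(22/3)=-3/2
row 3: denom=6−2·3/11=60/11; d'=(33−2·-3/2)/(60/11)=33/5
row 4: denom=8−1·11/60=469/60; d'=(-32−1·33/5)/(469/60)=-2316/469
back: M4=-2316/469
back: M3=33/5−11/60·-2316/469=3520/469
back: M2=-3/2−3/11·3520/469=-3327/938
back: M1=-1/2−1/3·-3327/938=320/469
M: M0=0, M1=320/469, M2=-3327/938, M3=3520/469, M4=-2316/469, M5=0
seg 0: a=-5, c=M0/2=0, d=(M1−M0)/(6·1)=160/1407, b=Δ0−h0·(2M0+M1)/6=2654/1407
seg 1: a=-3, c=M1/2=160/469, d=(M2−M1)/(6·2)=-3967/11256, b=Δ1−h1·(2M1+M2)/6=3134/1407
seg 2: a=0, c=M2/2=-3327/1876, d=(M3−M2)/(6·2)=1481/1608, b=Δ2−h2·(2M2+M3)/6=-1793/2814
seg 3: a=-1, c=M3/2=1760/469, d=(M4−M3)/(6·1)=-2918/1407, b=Δ3−h3·(2M3+M4)/6=4673/1407
seg 4: a=4, c=M4/2=-1158/469, d=(M5−M4)/(6·3)=386/1407, b=Δ4−h4·(2M4+M5)/6=6479/1407
t_q=5/2 → seg 1, τ=3/2; S=-3+3134/1407·τ+160/469·τ²+-3967/11256·τ³=-2423/30016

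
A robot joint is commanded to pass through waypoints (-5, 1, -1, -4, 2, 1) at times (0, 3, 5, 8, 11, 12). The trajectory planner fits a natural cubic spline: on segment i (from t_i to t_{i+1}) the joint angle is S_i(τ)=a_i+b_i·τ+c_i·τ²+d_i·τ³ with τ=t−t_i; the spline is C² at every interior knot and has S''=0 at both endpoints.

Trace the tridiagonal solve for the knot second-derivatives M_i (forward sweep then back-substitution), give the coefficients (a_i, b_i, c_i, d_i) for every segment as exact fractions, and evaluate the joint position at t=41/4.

Δ: Δ0=2, Δ1=-1, Δ2=-1, Δ3=2, Δ4=-1
row 1: diag=10, rhs=-18; c'=1/5, d'=-9/5
row 2: denom=10−2·1/5=48/5; d'=(0−2·-9/5)/(48/5)=3/8
row 3: denom=12−3·5/16=177/16; d'=(18−3·3/8)/(177/16)=90/59
row 4: denom=8−3·16/59=424/59; d'=(-18−3·90/59)/(424/59)=-333/106
back: M4=-333/106
back: M3=90/59−16/59·-333/106=126/53
back: M2=3/8−5/16·126/53=-39/106
back: M1=-9/5−1/5·-39/106=-183/106
M: M0=0, M1=-183/106, M2=-39/106, M3=126/53, M4=-333/106, M5=0
seg 0: a=-5, c=M0/2=0, d=(M1−M0)/(6·3)=-61/636, b=Δ0−h0·(2M0+M1)/6=607/212
seg 1: a=1, c=M1/2=-183/212, d=(M2−M1)/(6·2)=6/53, b=Δ1−h1·(2M1+M2)/6=29/106
seg 2: a=-1, c=M2/2=-39/212, d=(M3−M2)/(6·3)=97/636, b=Δ2−h2·(2M2+M3)/6=-193/106
seg 3: a=-4, c=M3/2=63/53, d=(M4−M3)/(6·3)=-65/212, b=Δ3−h3·(2M3+M4)/6=253/212
seg 4: a=2, c=M4/2=-333/212, d=(M5−M4)/(6·1)=111/212, b=Δ4−h4·(2M4+M5)/6=5/106
t_q=41/4 → seg 3, τ=9/4; S=-4+253/212·τ+63/53·τ²+-65/212·τ³=16423/13568

  seg 0: a=-5 b=607/212 c=0 d=-61/636
  seg 1: a=1 b=29/106 c=-183/212 d=6/53
  seg 2: a=-1 b=-193/106 c=-39/212 d=97/636
  seg 3: a=-4 b=253/212 c=63/53 d=-65/212
  seg 4: a=2 b=5/106 c=-333/212 d=111/212
S(41/4) = 16423/13568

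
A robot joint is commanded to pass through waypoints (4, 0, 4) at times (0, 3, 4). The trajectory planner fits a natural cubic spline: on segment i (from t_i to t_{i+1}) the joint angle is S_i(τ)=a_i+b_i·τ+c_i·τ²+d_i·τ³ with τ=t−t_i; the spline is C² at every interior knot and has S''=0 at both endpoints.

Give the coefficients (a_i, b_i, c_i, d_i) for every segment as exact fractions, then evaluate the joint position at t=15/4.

Δ: Δ0=-4/3, Δ1=4
row 1: diag=8, rhs=32; c'=1/8, d'=4
back: M1=4
M: M0=0, M1=4, M2=0
seg 0: a=4, c=M0/2=0, d=(M1−M0)/(6·3)=2/9, b=Δ0−h0·(2M0+M1)/6=-10/3
seg 1: a=0, c=M1/2=2, d=(M2−M1)/(6·1)=-2/3, b=Δ1−h1·(2M1+M2)/6=8/3
t_q=15/4 → seg 1, τ=3/4; S=0+8/3·τ+2·τ²+-2/3·τ³=91/32

  seg 0: a=4 b=-10/3 c=0 d=2/9
  seg 1: a=0 b=8/3 c=2 d=-2/3
S(15/4) = 91/32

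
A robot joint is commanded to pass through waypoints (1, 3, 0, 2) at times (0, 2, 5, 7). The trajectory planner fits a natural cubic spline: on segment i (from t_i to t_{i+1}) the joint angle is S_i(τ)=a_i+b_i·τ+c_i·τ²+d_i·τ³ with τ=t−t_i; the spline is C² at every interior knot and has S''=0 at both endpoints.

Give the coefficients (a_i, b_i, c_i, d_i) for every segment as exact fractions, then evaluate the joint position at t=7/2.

Δ: Δ0=1, Δ1=-1, Δ2=1
row 1: diag=10, rhs=-12; c'=3/10, d'=-6/5
row 2: denom=10−3·3/10=91/10; d'=(12−3·-6/5)/(91/10)=12/7
back: M2=12/7
back: M1=-6/5−3/10·12/7=-12/7
M: M0=0, M1=-12/7, M2=12/7, M3=0
seg 0: a=1, c=M0/2=0, d=(M1−M0)/(6·2)=-1/7, b=Δ0−h0·(2M0+M1)/6=11/7
seg 1: a=3, c=M1/2=-6/7, d=(M2−M1)/(6·3)=4/21, b=Δ1−h1·(2M1+M2)/6=-1/7
seg 2: a=0, c=M2/2=6/7, d=(M3−M2)/(6·2)=-1/7, b=Δ2−h2·(2M2+M3)/6=-1/7
t_q=7/2 → seg 1, τ=3/2; S=3+-1/7·τ+-6/7·τ²+4/21·τ³=3/2

  seg 0: a=1 b=11/7 c=0 d=-1/7
  seg 1: a=3 b=-1/7 c=-6/7 d=4/21
  seg 2: a=0 b=-1/7 c=6/7 d=-1/7
S(7/2) = 3/2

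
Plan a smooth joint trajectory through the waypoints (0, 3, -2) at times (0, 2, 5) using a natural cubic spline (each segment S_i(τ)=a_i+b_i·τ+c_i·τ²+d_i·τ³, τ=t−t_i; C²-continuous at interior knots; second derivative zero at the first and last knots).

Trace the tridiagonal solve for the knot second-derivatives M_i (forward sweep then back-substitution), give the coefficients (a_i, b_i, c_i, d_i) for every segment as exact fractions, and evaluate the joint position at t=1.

  seg 0: a=0 b=32/15 c=0 d=-19/120
  seg 1: a=3 b=7/30 c=-19/20 d=19/180
S(1) = 79/40

Δ: Δ0=3/2, Δ1=-5/3
row 1: diag=10, rhs=-19; c'=3/10, d'=-19/10
back: M1=-19/10
M: M0=0, M1=-19/10, M2=0
seg 0: a=0, c=M0/2=0, d=(M1−M0)/(6·2)=-19/120, b=Δ0−h0·(2M0+M1)/6=32/15
seg 1: a=3, c=M1/2=-19/20, d=(M2−M1)/(6·3)=19/180, b=Δ1−h1·(2M1+M2)/6=7/30
t_q=1 → seg 0, τ=1; S=0+32/15·τ+0·τ²+-19/120·τ³=79/40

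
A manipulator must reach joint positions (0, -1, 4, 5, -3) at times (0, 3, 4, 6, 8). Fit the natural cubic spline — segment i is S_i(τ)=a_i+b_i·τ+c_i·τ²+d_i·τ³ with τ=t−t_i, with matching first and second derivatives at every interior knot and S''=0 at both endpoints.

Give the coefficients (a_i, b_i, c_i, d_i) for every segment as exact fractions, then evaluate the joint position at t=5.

Δ: Δ0=-1/3, Δ1=5, Δ2=1/2, Δ3=-4
row 1: diag=8, rhs=32; c'=1/8, d'=4
row 2: denom=6−1·1/8=47/8; d'=(-27−1·4)/(47/8)=-248/47
row 3: denom=8−2·16/47=344/47; d'=(-27−2·-248/47)/(344/47)=-773/344
back: M3=-773/344
back: M2=-248/47−16/47·-773/344=-194/43
back: M1=4−1/8·-194/43=785/172
M: M0=0, M1=785/172, M2=-194/43, M3=-773/344, M4=0
seg 0: a=0, c=M0/2=0, d=(M1−M0)/(6·3)=785/3096, b=Δ0−h0·(2M0+M1)/6=-2699/1032
seg 1: a=-1, c=M1/2=785/344, d=(M2−M1)/(6·1)=-1561/1032, b=Δ1−h1·(2M1+M2)/6=2183/516
seg 2: a=4, c=M2/2=-97/43, d=(M3−M2)/(6·2)=779/4128, b=Δ2−h2·(2M2+M3)/6=4393/1032
seg 3: a=5, c=M3/2=-773/688, d=(M4−M3)/(6·2)=773/4128, b=Δ3−h3·(2M3+M4)/6=-1291/516
t_q=5 → seg 2, τ=1; S=4+4393/1032·τ+-97/43·τ²+779/4128·τ³=8517/1376

  seg 0: a=0 b=-2699/1032 c=0 d=785/3096
  seg 1: a=-1 b=2183/516 c=785/344 d=-1561/1032
  seg 2: a=4 b=4393/1032 c=-97/43 d=779/4128
  seg 3: a=5 b=-1291/516 c=-773/688 d=773/4128
S(5) = 8517/1376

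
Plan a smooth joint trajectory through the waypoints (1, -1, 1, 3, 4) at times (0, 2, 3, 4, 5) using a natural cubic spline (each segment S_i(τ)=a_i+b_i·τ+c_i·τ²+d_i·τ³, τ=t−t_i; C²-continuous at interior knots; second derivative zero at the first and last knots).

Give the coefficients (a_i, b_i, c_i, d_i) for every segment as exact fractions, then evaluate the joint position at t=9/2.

Δ: Δ0=-1, Δ1=2, Δ2=2, Δ3=1
row 1: diag=6, rhs=18; c'=1/6, d'=3
row 2: denom=4−1·1/6=23/6; d'=(0−1·3)/(23/6)=-18/23
row 3: denom=4−1·6/23=86/23; d'=(-6−1·-18/23)/(86/23)=-60/43
back: M3=-60/43
back: M2=-18/23−6/23·-60/43=-18/43
back: M1=3−1/6·-18/43=132/43
M: M0=0, M1=132/43, M2=-18/43, M3=-60/43, M4=0
seg 0: a=1, c=M0/2=0, d=(M1−M0)/(6·2)=11/43, b=Δ0−h0·(2M0+M1)/6=-87/43
seg 1: a=-1, c=M1/2=66/43, d=(M2−M1)/(6·1)=-25/43, b=Δ1−h1·(2M1+M2)/6=45/43
seg 2: a=1, c=M2/2=-9/43, d=(M3−M2)/(6·1)=-7/43, b=Δ2−h2·(2M2+M3)/6=102/43
seg 3: a=3, c=M3/2=-30/43, d=(M4−M3)/(6·1)=10/43, b=Δ3−h3·(2M3+M4)/6=63/43
t_q=9/2 → seg 3, τ=1/2; S=3+63/43·τ+-30/43·τ²+10/43·τ³=617/172

  seg 0: a=1 b=-87/43 c=0 d=11/43
  seg 1: a=-1 b=45/43 c=66/43 d=-25/43
  seg 2: a=1 b=102/43 c=-9/43 d=-7/43
  seg 3: a=3 b=63/43 c=-30/43 d=10/43
S(9/2) = 617/172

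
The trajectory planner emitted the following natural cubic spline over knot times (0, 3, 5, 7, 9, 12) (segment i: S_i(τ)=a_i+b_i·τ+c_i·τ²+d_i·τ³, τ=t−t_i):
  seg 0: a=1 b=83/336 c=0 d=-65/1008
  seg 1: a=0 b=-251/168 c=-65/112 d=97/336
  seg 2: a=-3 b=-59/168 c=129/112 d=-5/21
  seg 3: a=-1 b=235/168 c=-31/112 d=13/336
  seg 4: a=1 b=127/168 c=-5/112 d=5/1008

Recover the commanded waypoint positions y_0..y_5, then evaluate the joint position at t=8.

y_0=1 y_1=0 y_2=-3 y_3=-1 y_4=1 y_5=3
S(8) = 9/56

y_0 = S_0(0) = a_0 = 1
y_1 = S_1(0) = a_1 = 0
y_2 = S_2(0) = a_2 = -3
y_3 = S_3(0) = a_3 = -1
y_4 = S_4(0) = a_4 = 1
y_5 = S_4(3) = 3
t_q=8 is in segment 3 (τ=1); S_3(τ)=9/56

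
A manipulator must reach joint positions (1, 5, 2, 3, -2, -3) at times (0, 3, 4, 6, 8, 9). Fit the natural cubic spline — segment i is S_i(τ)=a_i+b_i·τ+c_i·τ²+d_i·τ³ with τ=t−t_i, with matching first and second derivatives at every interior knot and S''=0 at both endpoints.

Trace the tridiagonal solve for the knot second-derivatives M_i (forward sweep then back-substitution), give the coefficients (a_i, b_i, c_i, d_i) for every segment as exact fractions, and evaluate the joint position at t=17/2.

  seg 0: a=1 b=4657/1407 c=0 d=-103/469
  seg 1: a=5 b=-3686/1407 c=-927/469 d=2246/1407
  seg 2: a=2 b=-2510/1407 c=1319/469 d=-1343/1608
  seg 3: a=3 b=-1567/2814 c=-4125/1876 d=6907/11256
  seg 4: a=-2 b=-2798/1407 c=1391/938 d=-1391/2814
S(17/2) = -20151/7504

Δ: Δ0=4/3, Δ1=-3, Δ2=1/2, Δ3=-5/2, Δ4=-1
row 1: diag=8, rhs=-26; c'=1/8, d'=-13/4
row 2: denom=6−1·1/8=47/8; d'=(21−1·-13/4)/(47/8)=194/47
row 3: denom=8−2·16/47=344/47; d'=(-18−2·194/47)/(344/47)=-617/172
row 4: denom=6−2·47/172=469/86; d'=(9−2·-617/172)/(469/86)=1391/469
back: M4=1391/469
back: M3=-617/172−47/172·1391/469=-4125/938
back: M2=194/47−16/47·-4125/938=2638/469
back: M1=-13/4−1/8·2638/469=-1854/469
M: M0=0, M1=-1854/469, M2=2638/469, M3=-4125/938, M4=1391/469, M5=0
seg 0: a=1, c=M0/2=0, d=(M1−M0)/(6·3)=-103/469, b=Δ0−h0·(2M0+M1)/6=4657/1407
seg 1: a=5, c=M1/2=-927/469, d=(M2−M1)/(6·1)=2246/1407, b=Δ1−h1·(2M1+M2)/6=-3686/1407
seg 2: a=2, c=M2/2=1319/469, d=(M3−M2)/(6·2)=-1343/1608, b=Δ2−h2·(2M2+M3)/6=-2510/1407
seg 3: a=3, c=M3/2=-4125/1876, d=(M4−M3)/(6·2)=6907/11256, b=Δ3−h3·(2M3+M4)/6=-1567/2814
seg 4: a=-2, c=M4/2=1391/938, d=(M5−M4)/(6·1)=-1391/2814, b=Δ4−h4·(2M4+M5)/6=-2798/1407
t_q=17/2 → seg 4, τ=1/2; S=-2+-2798/1407·τ+1391/938·τ²+-1391/2814·τ³=-20151/7504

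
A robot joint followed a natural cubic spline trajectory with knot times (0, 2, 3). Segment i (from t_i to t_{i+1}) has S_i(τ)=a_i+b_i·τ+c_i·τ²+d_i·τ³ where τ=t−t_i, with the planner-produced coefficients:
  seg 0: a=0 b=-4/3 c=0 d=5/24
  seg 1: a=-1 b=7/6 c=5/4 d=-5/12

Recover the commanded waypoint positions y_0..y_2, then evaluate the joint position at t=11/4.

y_0 = S_0(0) = a_0 = 0
y_1 = S_1(0) = a_1 = -1
y_2 = S_1(1) = 1
t_q=11/4 is in segment 1 (τ=3/4); S_1(τ)=103/256

y_0=0 y_1=-1 y_2=1
S(11/4) = 103/256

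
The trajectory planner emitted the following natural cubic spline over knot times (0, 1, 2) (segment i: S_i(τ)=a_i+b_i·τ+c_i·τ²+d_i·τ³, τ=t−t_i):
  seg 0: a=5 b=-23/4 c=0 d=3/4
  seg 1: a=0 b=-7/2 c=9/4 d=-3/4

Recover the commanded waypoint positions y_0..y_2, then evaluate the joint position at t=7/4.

y_0 = S_0(0) = a_0 = 5
y_1 = S_1(0) = a_1 = 0
y_2 = S_1(1) = -2
t_q=7/4 is in segment 1 (τ=3/4); S_1(τ)=-429/256

y_0=5 y_1=0 y_2=-2
S(7/4) = -429/256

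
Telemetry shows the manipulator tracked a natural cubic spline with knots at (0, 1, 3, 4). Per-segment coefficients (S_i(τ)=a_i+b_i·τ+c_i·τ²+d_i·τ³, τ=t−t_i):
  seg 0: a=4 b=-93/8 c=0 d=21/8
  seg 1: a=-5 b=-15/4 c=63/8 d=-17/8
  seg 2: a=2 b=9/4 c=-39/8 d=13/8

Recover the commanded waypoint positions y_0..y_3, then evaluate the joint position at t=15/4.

y_0=4 y_1=-5 y_2=2 y_3=1
S(15/4) = 835/512

y_0 = S_0(0) = a_0 = 4
y_1 = S_1(0) = a_1 = -5
y_2 = S_2(0) = a_2 = 2
y_3 = S_2(1) = 1
t_q=15/4 is in segment 2 (τ=3/4); S_2(τ)=835/512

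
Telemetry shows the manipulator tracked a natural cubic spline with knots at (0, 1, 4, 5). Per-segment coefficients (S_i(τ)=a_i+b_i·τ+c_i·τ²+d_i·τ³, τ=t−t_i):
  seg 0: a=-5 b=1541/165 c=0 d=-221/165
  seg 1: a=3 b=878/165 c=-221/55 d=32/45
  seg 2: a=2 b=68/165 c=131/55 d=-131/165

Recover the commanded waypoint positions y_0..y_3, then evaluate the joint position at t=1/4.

y_0 = S_0(0) = a_0 = -5
y_1 = S_1(0) = a_1 = 3
y_2 = S_2(0) = a_2 = 2
y_3 = S_2(1) = 4
t_q=1/4 is in segment 0 (τ=1/4); S_0(τ)=-1891/704

y_0=-5 y_1=3 y_2=2 y_3=4
S(1/4) = -1891/704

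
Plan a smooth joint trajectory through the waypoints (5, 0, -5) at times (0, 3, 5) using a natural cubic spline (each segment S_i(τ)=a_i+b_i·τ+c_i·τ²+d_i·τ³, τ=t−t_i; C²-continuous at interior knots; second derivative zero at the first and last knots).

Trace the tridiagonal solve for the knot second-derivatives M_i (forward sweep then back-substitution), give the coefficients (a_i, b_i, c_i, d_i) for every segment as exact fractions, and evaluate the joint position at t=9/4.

Δ: Δ0=-5/3, Δ1=-5/2
row 1: diag=10, rhs=-5; c'=1/5, d'=-1/2
back: M1=-1/2
M: M0=0, M1=-1/2, M2=0
seg 0: a=5, c=M0/2=0, d=(M1−M0)/(6·3)=-1/36, b=Δ0−h0·(2M0+M1)/6=-17/12
seg 1: a=0, c=M1/2=-1/4, d=(M2−M1)/(6·2)=1/24, b=Δ1−h1·(2M1+M2)/6=-13/6
t_q=9/4 → seg 0, τ=9/4; S=5+-17/12·τ+0·τ²+-1/36·τ³=383/256

  seg 0: a=5 b=-17/12 c=0 d=-1/36
  seg 1: a=0 b=-13/6 c=-1/4 d=1/24
S(9/4) = 383/256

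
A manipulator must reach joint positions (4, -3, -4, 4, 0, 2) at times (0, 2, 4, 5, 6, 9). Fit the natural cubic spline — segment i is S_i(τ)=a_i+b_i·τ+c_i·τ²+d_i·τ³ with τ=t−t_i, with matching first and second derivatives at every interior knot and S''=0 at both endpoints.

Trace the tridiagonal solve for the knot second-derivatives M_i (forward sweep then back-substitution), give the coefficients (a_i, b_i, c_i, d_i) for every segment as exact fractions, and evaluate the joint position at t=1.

  seg 0: a=4 b=-3121/975 c=0 d=-583/7800
  seg 1: a=-3 b=-7991/1950 c=-583/1300 d=1753/1560
  seg 2: a=-4 b=7403/975 c=4091/650 d=-883/150
  seg 3: a=4 b=983/390 c=-3694/325 d=9449/1950
  seg 4: a=0 b=-5533/975 c=2061/650 d=-229/650
S(1) = 1883/2600

Δ: Δ0=-7/2, Δ1=-1/2, Δ2=8, Δ3=-4, Δ4=2/3
row 1: diag=8, rhs=18; c'=1/4, d'=9/4
row 2: denom=6−2·1/4=11/2; d'=(51−2·9/4)/(11/2)=93/11
row 3: denom=4−1·2/11=42/11; d'=(-72−1·93/11)/(42/11)=-295/14
row 4: denom=8−1·11/42=325/42; d'=(28−1·-295/14)/(325/42)=2061/325
back: M4=2061/325
back: M3=-295/14−11/42·2061/325=-7388/325
back: M2=93/11−2/11·-7388/325=4091/325
back: M1=9/4−1/4·4091/325=-583/650
M: M0=0, M1=-583/650, M2=4091/325, M3=-7388/325, M4=2061/325, M5=0
seg 0: a=4, c=M0/2=0, d=(M1−M0)/(6·2)=-583/7800, b=Δ0−h0·(2M0+M1)/6=-3121/975
seg 1: a=-3, c=M1/2=-583/1300, d=(M2−M1)/(6·2)=1753/1560, b=Δ1−h1·(2M1+M2)/6=-7991/1950
seg 2: a=-4, c=M2/2=4091/650, d=(M3−M2)/(6·1)=-883/150, b=Δ2−h2·(2M2+M3)/6=7403/975
seg 3: a=4, c=M3/2=-3694/325, d=(M4−M3)/(6·1)=9449/1950, b=Δ3−h3·(2M3+M4)/6=983/390
seg 4: a=0, c=M4/2=2061/650, d=(M5−M4)/(6·3)=-229/650, b=Δ4−h4·(2M4+M5)/6=-5533/975
t_q=1 → seg 0, τ=1; S=4+-3121/975·τ+0·τ²+-583/7800·τ³=1883/2600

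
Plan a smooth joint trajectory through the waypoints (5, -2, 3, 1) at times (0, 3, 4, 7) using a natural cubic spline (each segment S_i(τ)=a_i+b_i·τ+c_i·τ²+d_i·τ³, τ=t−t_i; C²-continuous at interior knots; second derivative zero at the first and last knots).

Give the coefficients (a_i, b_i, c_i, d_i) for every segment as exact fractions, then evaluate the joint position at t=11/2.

  seg 0: a=5 b=-340/63 c=0 d=193/567
  seg 1: a=-2 b=239/63 c=193/63 d=-13/7
  seg 2: a=3 b=274/63 c=-158/63 d=158/567
S(11/2) = 135/28

Δ: Δ0=-7/3, Δ1=5, Δ2=-2/3
row 1: diag=8, rhs=44; c'=1/8, d'=11/2
row 2: denom=8−1·1/8=63/8; d'=(-34−1·11/2)/(63/8)=-316/63
back: M2=-316/63
back: M1=11/2−1/8·-316/63=386/63
M: M0=0, M1=386/63, M2=-316/63, M3=0
seg 0: a=5, c=M0/2=0, d=(M1−M0)/(6·3)=193/567, b=Δ0−h0·(2M0+M1)/6=-340/63
seg 1: a=-2, c=M1/2=193/63, d=(M2−M1)/(6·1)=-13/7, b=Δ1−h1·(2M1+M2)/6=239/63
seg 2: a=3, c=M2/2=-158/63, d=(M3−M2)/(6·3)=158/567, b=Δ2−h2·(2M2+M3)/6=274/63
t_q=11/2 → seg 2, τ=3/2; S=3+274/63·τ+-158/63·τ²+158/567·τ³=135/28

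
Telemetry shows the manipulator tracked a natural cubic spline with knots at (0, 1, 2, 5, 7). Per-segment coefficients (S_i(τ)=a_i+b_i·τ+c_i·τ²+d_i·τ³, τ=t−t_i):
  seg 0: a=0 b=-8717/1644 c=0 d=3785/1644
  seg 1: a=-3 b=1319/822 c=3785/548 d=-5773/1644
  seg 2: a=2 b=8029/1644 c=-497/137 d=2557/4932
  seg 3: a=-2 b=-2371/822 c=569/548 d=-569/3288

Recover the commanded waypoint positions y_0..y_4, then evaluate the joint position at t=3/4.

y_0 = S_0(0) = a_0 = 0
y_1 = S_1(0) = a_1 = -3
y_2 = S_2(0) = a_2 = 2
y_3 = S_3(0) = a_3 = -2
y_4 = S_3(2) = -5
t_q=3/4 is in segment 0 (τ=3/4); S_0(τ)=-105407/35072

y_0=0 y_1=-3 y_2=2 y_3=-2 y_4=-5
S(3/4) = -105407/35072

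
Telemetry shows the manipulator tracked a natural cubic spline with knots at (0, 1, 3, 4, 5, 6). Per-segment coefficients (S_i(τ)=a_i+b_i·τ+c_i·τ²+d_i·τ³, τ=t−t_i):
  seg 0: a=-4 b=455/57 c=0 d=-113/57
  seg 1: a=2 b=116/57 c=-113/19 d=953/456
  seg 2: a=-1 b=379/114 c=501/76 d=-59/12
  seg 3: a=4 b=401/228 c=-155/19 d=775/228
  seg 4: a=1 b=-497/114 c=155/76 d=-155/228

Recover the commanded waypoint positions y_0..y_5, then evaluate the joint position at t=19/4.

y_0 = S_0(0) = a_0 = -4
y_1 = S_1(0) = a_1 = 2
y_2 = S_2(0) = a_2 = -1
y_3 = S_3(0) = a_3 = 4
y_4 = S_4(0) = a_4 = 1
y_5 = S_4(1) = -2
t_q=19/4 is in segment 3 (τ=3/4); S_3(τ)=10527/4864

y_0=-4 y_1=2 y_2=-1 y_3=4 y_4=1 y_5=-2
S(19/4) = 10527/4864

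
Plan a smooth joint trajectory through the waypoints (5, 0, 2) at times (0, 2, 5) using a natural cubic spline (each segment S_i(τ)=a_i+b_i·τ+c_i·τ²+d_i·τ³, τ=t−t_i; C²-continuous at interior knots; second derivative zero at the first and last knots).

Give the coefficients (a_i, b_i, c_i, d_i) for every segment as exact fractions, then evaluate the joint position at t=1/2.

  seg 0: a=5 b=-47/15 c=0 d=19/120
  seg 1: a=0 b=-37/30 c=19/20 d=-19/180
S(1/2) = 221/64

Δ: Δ0=-5/2, Δ1=2/3
row 1: diag=10, rhs=19; c'=3/10, d'=19/10
back: M1=19/10
M: M0=0, M1=19/10, M2=0
seg 0: a=5, c=M0/2=0, d=(M1−M0)/(6·2)=19/120, b=Δ0−h0·(2M0+M1)/6=-47/15
seg 1: a=0, c=M1/2=19/20, d=(M2−M1)/(6·3)=-19/180, b=Δ1−h1·(2M1+M2)/6=-37/30
t_q=1/2 → seg 0, τ=1/2; S=5+-47/15·τ+0·τ²+19/120·τ³=221/64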